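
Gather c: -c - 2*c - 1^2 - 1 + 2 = -3*c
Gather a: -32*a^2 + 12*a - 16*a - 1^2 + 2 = -32*a^2 - 4*a + 1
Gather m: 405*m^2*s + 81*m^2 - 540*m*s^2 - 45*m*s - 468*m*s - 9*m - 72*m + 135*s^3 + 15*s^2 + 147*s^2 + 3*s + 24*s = m^2*(405*s + 81) + m*(-540*s^2 - 513*s - 81) + 135*s^3 + 162*s^2 + 27*s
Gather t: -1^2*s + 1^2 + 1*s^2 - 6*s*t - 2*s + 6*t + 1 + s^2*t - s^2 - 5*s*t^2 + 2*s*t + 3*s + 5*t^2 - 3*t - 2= t^2*(5 - 5*s) + t*(s^2 - 4*s + 3)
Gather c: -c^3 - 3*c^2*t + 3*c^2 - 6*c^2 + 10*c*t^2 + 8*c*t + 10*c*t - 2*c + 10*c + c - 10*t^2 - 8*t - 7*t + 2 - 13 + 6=-c^3 + c^2*(-3*t - 3) + c*(10*t^2 + 18*t + 9) - 10*t^2 - 15*t - 5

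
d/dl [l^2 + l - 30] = 2*l + 1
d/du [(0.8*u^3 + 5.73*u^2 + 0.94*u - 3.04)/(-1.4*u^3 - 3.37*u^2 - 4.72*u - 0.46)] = (-8.88178419700125e-16*u^5 + 5.326*u^4 - 4.92*u^3 - 37.7498*u^2 - 25.7612*u - 14.7812)/(1.96*u^6 + 9.436*u^5 + 24.5729*u^4 + 33.1008*u^3 + 25.3788*u^2 + 4.3424*u + 0.2116)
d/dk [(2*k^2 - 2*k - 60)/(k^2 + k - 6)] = 4*(k^2 + 24*k + 18)/(k^4 + 2*k^3 - 11*k^2 - 12*k + 36)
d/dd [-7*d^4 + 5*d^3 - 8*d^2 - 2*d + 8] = -28*d^3 + 15*d^2 - 16*d - 2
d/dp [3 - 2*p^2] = -4*p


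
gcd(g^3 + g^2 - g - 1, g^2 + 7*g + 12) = 1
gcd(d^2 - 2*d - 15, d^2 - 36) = 1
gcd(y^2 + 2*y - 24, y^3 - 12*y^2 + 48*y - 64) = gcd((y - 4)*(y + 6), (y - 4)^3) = y - 4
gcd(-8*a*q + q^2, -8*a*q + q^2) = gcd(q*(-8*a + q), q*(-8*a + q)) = -8*a*q + q^2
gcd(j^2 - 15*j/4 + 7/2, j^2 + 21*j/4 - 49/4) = j - 7/4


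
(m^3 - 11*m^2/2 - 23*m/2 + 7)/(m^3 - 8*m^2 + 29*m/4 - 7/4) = 2*(m + 2)/(2*m - 1)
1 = 1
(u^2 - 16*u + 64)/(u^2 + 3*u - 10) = (u^2 - 16*u + 64)/(u^2 + 3*u - 10)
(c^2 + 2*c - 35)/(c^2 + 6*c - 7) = (c - 5)/(c - 1)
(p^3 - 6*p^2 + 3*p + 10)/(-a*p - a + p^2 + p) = (p^2 - 7*p + 10)/(-a + p)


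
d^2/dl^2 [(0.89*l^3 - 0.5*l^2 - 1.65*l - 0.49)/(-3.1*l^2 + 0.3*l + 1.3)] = (-1.4210854715202e-14*l^5 + 25.3094*l^3 + 38.2608*l^2 + 28.1382*l + 4.4406)/(29.791*l^6 - 8.649*l^5 - 36.642*l^4 + 7.227*l^3 + 15.366*l^2 - 1.521*l - 2.197)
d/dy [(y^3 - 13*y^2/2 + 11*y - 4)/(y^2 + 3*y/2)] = (4*y^4 + 12*y^3 - 83*y^2 + 32*y + 24)/(y^2*(4*y^2 + 12*y + 9))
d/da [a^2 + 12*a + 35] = 2*a + 12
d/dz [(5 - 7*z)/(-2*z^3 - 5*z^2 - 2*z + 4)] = (-28*z^3 - 5*z^2 + 50*z - 18)/(4*z^6 + 20*z^5 + 33*z^4 + 4*z^3 - 36*z^2 - 16*z + 16)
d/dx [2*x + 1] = 2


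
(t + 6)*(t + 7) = t^2 + 13*t + 42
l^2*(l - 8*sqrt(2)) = l^3 - 8*sqrt(2)*l^2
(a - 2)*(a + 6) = a^2 + 4*a - 12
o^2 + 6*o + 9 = (o + 3)^2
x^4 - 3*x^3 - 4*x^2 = x^2*(x - 4)*(x + 1)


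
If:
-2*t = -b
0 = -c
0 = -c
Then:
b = 2*t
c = 0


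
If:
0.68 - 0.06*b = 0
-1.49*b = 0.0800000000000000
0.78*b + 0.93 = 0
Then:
No Solution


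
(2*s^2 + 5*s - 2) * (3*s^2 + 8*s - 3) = 6*s^4 + 31*s^3 + 28*s^2 - 31*s + 6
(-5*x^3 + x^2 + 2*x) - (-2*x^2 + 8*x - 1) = -5*x^3 + 3*x^2 - 6*x + 1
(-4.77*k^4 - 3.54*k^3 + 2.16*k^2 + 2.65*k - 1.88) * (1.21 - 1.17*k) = 5.5809*k^5 - 1.6299*k^4 - 6.8106*k^3 - 0.4869*k^2 + 5.4061*k - 2.2748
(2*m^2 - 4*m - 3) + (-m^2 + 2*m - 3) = m^2 - 2*m - 6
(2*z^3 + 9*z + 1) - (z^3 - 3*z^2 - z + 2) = z^3 + 3*z^2 + 10*z - 1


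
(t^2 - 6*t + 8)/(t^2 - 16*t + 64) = (t^2 - 6*t + 8)/(t^2 - 16*t + 64)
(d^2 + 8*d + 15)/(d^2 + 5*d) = (d + 3)/d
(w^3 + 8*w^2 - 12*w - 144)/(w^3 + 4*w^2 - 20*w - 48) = (w + 6)/(w + 2)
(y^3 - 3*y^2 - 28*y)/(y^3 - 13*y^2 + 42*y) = (y + 4)/(y - 6)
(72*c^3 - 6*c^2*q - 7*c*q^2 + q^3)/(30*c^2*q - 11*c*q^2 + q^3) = (-12*c^2 - c*q + q^2)/(q*(-5*c + q))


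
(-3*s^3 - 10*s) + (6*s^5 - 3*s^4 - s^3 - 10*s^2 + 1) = 6*s^5 - 3*s^4 - 4*s^3 - 10*s^2 - 10*s + 1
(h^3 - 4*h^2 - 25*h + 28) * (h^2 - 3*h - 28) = h^5 - 7*h^4 - 41*h^3 + 215*h^2 + 616*h - 784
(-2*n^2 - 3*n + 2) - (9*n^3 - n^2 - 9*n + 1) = -9*n^3 - n^2 + 6*n + 1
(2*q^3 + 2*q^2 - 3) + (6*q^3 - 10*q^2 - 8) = 8*q^3 - 8*q^2 - 11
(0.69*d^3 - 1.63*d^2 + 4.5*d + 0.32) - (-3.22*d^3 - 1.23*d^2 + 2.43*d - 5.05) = 3.91*d^3 - 0.4*d^2 + 2.07*d + 5.37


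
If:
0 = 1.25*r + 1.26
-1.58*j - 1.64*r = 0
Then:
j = 1.05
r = -1.01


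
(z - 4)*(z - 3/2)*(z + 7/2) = z^3 - 2*z^2 - 53*z/4 + 21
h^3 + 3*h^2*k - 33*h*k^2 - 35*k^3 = (h - 5*k)*(h + k)*(h + 7*k)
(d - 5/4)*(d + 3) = d^2 + 7*d/4 - 15/4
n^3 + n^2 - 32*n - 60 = (n - 6)*(n + 2)*(n + 5)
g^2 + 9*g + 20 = (g + 4)*(g + 5)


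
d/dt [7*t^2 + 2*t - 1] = 14*t + 2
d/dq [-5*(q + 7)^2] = -10*q - 70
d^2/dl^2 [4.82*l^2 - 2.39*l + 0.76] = 9.64000000000000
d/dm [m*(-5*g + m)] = -5*g + 2*m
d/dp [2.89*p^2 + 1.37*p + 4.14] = 5.78*p + 1.37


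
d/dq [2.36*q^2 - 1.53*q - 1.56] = 4.72*q - 1.53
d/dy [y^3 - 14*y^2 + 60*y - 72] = 3*y^2 - 28*y + 60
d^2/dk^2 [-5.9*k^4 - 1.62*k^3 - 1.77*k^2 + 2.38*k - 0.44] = -70.8*k^2 - 9.72*k - 3.54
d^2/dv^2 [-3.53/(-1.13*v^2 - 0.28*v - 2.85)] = (-9.014914*v^2 - 2.233784*v + 3.53*(2.26*v + 0.28)*(4.52*v + 0.56) - 22.73673)/(1.13*v^2 + 0.28*v + 2.85)^3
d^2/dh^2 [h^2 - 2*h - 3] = 2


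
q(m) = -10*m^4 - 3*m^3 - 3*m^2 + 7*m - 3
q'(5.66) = -7568.14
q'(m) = -40*m^3 - 9*m^2 - 6*m + 7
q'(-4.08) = 2598.35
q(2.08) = -215.59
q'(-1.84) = 236.75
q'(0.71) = -16.11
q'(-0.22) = 8.31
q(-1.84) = -121.97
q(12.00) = -212895.00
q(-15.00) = -496908.00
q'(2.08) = -404.37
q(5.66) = -10866.25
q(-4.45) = -3750.58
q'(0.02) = 6.88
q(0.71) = -3.16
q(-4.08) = -2648.77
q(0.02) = -2.86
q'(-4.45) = 3380.32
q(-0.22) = -4.68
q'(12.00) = -70481.00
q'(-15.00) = 133072.00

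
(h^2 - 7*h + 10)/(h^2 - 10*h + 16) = (h - 5)/(h - 8)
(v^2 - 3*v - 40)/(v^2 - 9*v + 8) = (v + 5)/(v - 1)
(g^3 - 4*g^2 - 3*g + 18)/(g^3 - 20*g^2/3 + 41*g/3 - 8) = 3*(g^2 - g - 6)/(3*g^2 - 11*g + 8)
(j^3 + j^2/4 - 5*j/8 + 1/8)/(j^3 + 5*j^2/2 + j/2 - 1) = (j - 1/4)/(j + 2)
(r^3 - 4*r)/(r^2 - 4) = r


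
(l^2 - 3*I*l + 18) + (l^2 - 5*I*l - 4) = 2*l^2 - 8*I*l + 14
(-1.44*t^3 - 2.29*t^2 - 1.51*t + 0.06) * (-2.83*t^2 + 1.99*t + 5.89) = 4.0752*t^5 + 3.6151*t^4 - 8.7654*t^3 - 16.6628*t^2 - 8.7745*t + 0.3534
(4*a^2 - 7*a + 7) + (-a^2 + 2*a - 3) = 3*a^2 - 5*a + 4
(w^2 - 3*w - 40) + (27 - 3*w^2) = -2*w^2 - 3*w - 13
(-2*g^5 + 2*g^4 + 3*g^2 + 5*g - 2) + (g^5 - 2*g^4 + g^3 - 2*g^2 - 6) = -g^5 + g^3 + g^2 + 5*g - 8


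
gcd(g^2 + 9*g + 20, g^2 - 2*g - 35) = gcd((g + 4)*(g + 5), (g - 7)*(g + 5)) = g + 5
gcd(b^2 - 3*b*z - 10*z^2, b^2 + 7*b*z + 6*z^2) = 1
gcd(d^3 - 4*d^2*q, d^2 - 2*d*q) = d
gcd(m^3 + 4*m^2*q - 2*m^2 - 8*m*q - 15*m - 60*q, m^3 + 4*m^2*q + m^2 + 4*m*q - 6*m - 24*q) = m^2 + 4*m*q + 3*m + 12*q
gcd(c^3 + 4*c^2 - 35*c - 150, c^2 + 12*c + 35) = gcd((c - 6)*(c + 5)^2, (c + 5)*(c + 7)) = c + 5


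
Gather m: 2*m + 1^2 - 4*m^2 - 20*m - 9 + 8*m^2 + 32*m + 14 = 4*m^2 + 14*m + 6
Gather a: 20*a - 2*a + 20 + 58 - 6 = 18*a + 72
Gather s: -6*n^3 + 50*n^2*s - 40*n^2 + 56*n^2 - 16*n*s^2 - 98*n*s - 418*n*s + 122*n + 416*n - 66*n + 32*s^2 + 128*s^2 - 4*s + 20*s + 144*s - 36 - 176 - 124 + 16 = -6*n^3 + 16*n^2 + 472*n + s^2*(160 - 16*n) + s*(50*n^2 - 516*n + 160) - 320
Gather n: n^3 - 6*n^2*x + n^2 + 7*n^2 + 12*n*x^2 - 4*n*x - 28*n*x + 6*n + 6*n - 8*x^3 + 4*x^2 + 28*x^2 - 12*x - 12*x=n^3 + n^2*(8 - 6*x) + n*(12*x^2 - 32*x + 12) - 8*x^3 + 32*x^2 - 24*x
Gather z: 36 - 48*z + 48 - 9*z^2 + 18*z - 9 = -9*z^2 - 30*z + 75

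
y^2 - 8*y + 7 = (y - 7)*(y - 1)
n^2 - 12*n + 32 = (n - 8)*(n - 4)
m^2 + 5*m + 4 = (m + 1)*(m + 4)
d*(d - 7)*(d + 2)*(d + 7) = d^4 + 2*d^3 - 49*d^2 - 98*d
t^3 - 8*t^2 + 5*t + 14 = (t - 7)*(t - 2)*(t + 1)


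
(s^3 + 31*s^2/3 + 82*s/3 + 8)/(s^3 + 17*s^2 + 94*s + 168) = (s + 1/3)/(s + 7)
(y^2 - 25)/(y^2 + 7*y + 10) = (y - 5)/(y + 2)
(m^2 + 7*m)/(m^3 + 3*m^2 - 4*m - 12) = m*(m + 7)/(m^3 + 3*m^2 - 4*m - 12)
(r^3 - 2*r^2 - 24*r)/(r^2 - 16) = r*(r - 6)/(r - 4)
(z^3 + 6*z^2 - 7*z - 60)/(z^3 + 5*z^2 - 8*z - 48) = (z + 5)/(z + 4)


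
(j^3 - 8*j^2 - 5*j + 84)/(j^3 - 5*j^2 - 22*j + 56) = (j^2 - j - 12)/(j^2 + 2*j - 8)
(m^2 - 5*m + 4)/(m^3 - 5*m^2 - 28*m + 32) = (m - 4)/(m^2 - 4*m - 32)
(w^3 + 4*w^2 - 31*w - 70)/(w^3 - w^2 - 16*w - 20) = (w + 7)/(w + 2)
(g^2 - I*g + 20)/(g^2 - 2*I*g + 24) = (g - 5*I)/(g - 6*I)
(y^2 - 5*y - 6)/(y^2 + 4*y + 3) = (y - 6)/(y + 3)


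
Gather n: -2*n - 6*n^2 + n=-6*n^2 - n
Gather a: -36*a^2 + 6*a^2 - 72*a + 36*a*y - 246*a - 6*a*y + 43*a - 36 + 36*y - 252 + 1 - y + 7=-30*a^2 + a*(30*y - 275) + 35*y - 280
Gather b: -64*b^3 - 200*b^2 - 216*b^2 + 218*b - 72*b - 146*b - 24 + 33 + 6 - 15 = -64*b^3 - 416*b^2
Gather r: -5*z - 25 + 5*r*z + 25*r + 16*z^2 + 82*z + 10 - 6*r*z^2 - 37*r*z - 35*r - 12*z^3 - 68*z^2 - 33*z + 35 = r*(-6*z^2 - 32*z - 10) - 12*z^3 - 52*z^2 + 44*z + 20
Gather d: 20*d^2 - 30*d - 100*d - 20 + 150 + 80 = 20*d^2 - 130*d + 210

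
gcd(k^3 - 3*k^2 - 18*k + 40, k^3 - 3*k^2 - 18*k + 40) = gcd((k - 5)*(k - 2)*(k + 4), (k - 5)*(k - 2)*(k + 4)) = k^3 - 3*k^2 - 18*k + 40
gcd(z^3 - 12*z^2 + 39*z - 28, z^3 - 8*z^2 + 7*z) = z^2 - 8*z + 7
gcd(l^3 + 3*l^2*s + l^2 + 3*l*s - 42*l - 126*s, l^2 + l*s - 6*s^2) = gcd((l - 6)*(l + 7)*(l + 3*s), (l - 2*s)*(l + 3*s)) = l + 3*s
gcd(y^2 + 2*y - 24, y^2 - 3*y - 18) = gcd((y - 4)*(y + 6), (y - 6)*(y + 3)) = 1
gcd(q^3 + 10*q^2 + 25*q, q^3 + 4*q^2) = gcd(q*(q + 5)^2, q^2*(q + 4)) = q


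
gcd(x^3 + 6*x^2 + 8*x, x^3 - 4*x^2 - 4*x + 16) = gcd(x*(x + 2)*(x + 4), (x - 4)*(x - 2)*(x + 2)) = x + 2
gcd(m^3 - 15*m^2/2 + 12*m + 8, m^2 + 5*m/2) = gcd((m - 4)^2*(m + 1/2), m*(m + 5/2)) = 1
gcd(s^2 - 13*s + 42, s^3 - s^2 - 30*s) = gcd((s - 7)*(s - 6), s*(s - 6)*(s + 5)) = s - 6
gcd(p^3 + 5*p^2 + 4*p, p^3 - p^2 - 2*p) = p^2 + p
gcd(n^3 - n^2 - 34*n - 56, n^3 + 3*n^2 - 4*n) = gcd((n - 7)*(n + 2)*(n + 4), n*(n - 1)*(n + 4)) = n + 4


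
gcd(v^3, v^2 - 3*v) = v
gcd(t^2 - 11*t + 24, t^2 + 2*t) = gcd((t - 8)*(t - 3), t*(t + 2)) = 1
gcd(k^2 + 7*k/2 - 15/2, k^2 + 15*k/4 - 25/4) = k + 5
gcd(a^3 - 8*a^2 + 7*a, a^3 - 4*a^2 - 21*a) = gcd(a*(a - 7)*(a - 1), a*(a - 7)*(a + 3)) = a^2 - 7*a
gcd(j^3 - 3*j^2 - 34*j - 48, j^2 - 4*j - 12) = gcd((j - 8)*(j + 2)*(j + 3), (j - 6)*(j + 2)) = j + 2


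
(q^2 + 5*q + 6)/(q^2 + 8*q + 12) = (q + 3)/(q + 6)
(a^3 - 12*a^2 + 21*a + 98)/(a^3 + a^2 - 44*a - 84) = (a - 7)/(a + 6)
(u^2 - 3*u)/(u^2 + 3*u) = (u - 3)/(u + 3)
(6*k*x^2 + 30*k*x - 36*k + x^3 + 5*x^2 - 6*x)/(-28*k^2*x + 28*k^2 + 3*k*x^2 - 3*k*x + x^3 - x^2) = (6*k*x + 36*k + x^2 + 6*x)/(-28*k^2 + 3*k*x + x^2)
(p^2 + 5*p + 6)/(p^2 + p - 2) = (p + 3)/(p - 1)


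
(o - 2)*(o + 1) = o^2 - o - 2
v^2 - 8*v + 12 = (v - 6)*(v - 2)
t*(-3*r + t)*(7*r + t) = -21*r^2*t + 4*r*t^2 + t^3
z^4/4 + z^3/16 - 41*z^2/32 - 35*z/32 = z*(z/4 + 1/4)*(z - 5/2)*(z + 7/4)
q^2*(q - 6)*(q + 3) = q^4 - 3*q^3 - 18*q^2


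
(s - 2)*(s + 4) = s^2 + 2*s - 8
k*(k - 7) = k^2 - 7*k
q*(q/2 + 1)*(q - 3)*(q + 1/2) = q^4/2 - q^3/4 - 13*q^2/4 - 3*q/2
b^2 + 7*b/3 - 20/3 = (b - 5/3)*(b + 4)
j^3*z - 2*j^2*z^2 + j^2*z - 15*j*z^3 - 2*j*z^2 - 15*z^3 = (j - 5*z)*(j + 3*z)*(j*z + z)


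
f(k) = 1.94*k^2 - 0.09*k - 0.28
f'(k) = 3.88*k - 0.09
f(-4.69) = 42.81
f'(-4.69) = -18.29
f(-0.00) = -0.28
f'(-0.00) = -0.09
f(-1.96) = 7.35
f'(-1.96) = -7.69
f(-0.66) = 0.62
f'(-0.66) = -2.65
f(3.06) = 17.61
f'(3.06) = 11.78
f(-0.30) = -0.08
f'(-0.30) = -1.25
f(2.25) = 9.34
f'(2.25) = 8.64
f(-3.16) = 19.38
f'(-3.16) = -12.35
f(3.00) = 16.91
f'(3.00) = 11.55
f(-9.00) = 157.67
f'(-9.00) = -35.01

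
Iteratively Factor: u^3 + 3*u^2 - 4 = (u + 2)*(u^2 + u - 2) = (u + 2)^2*(u - 1)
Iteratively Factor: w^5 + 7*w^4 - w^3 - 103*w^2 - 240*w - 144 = (w - 4)*(w^4 + 11*w^3 + 43*w^2 + 69*w + 36) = (w - 4)*(w + 3)*(w^3 + 8*w^2 + 19*w + 12) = (w - 4)*(w + 1)*(w + 3)*(w^2 + 7*w + 12) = (w - 4)*(w + 1)*(w + 3)*(w + 4)*(w + 3)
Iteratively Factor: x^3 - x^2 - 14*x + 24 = (x - 3)*(x^2 + 2*x - 8) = (x - 3)*(x + 4)*(x - 2)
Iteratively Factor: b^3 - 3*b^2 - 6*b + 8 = (b + 2)*(b^2 - 5*b + 4) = (b - 4)*(b + 2)*(b - 1)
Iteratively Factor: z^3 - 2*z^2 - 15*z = (z - 5)*(z^2 + 3*z) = (z - 5)*(z + 3)*(z)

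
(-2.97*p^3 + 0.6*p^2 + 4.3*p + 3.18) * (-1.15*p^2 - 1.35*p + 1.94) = 3.4155*p^5 + 3.3195*p^4 - 11.5168*p^3 - 8.298*p^2 + 4.049*p + 6.1692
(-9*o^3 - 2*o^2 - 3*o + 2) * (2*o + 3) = -18*o^4 - 31*o^3 - 12*o^2 - 5*o + 6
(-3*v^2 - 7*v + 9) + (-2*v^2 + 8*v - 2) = -5*v^2 + v + 7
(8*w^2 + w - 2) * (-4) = -32*w^2 - 4*w + 8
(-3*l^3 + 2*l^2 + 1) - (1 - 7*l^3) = 4*l^3 + 2*l^2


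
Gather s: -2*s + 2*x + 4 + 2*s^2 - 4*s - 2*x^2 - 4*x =2*s^2 - 6*s - 2*x^2 - 2*x + 4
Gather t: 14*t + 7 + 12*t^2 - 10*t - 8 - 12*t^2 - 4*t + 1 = 0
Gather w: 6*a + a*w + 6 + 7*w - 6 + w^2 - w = 6*a + w^2 + w*(a + 6)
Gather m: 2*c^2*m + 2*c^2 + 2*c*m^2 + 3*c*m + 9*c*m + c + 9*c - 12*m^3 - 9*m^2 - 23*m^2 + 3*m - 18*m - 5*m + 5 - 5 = 2*c^2 + 10*c - 12*m^3 + m^2*(2*c - 32) + m*(2*c^2 + 12*c - 20)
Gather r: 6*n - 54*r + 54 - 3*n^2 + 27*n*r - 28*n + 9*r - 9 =-3*n^2 - 22*n + r*(27*n - 45) + 45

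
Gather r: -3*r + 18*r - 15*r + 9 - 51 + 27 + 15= 0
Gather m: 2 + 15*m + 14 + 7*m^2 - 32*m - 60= 7*m^2 - 17*m - 44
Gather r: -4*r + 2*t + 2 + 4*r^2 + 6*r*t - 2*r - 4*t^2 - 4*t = 4*r^2 + r*(6*t - 6) - 4*t^2 - 2*t + 2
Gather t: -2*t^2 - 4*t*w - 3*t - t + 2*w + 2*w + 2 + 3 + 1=-2*t^2 + t*(-4*w - 4) + 4*w + 6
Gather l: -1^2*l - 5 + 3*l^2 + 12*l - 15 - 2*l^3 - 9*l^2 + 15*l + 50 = -2*l^3 - 6*l^2 + 26*l + 30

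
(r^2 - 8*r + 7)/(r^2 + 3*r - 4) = (r - 7)/(r + 4)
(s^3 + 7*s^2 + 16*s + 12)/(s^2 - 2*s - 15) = (s^2 + 4*s + 4)/(s - 5)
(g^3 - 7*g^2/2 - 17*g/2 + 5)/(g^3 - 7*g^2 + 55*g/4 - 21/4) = 2*(g^2 - 3*g - 10)/(2*g^2 - 13*g + 21)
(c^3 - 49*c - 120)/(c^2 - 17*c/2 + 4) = 2*(c^2 + 8*c + 15)/(2*c - 1)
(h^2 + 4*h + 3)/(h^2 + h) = (h + 3)/h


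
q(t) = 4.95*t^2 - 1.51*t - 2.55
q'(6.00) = 57.89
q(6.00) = 166.59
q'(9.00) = 87.59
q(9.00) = 384.81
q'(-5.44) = -55.37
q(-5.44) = 152.15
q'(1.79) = 16.21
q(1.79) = 10.61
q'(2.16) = 19.87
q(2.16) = 17.28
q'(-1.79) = -19.23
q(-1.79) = 16.01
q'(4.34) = 41.46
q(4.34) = 84.13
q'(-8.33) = -83.98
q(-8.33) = 353.50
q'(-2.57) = -26.95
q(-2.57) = 34.02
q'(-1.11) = -12.50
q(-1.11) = 5.22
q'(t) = 9.9*t - 1.51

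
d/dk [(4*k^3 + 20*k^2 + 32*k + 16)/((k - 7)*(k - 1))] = 4*(k^4 - 16*k^3 - 27*k^2 + 62*k + 88)/(k^4 - 16*k^3 + 78*k^2 - 112*k + 49)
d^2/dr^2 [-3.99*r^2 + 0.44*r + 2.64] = -7.98000000000000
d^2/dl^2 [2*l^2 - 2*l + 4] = 4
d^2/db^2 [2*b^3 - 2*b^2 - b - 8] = 12*b - 4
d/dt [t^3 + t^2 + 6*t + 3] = 3*t^2 + 2*t + 6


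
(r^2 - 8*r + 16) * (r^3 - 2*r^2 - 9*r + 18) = r^5 - 10*r^4 + 23*r^3 + 58*r^2 - 288*r + 288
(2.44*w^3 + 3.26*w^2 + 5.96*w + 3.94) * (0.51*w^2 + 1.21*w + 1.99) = 1.2444*w^5 + 4.615*w^4 + 11.8398*w^3 + 15.7084*w^2 + 16.6278*w + 7.8406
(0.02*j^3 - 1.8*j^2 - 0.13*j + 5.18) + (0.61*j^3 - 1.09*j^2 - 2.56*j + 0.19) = 0.63*j^3 - 2.89*j^2 - 2.69*j + 5.37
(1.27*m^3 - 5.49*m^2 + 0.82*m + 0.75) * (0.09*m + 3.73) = 0.1143*m^4 + 4.243*m^3 - 20.4039*m^2 + 3.1261*m + 2.7975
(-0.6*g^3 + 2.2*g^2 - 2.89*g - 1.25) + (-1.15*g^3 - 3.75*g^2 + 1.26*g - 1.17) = -1.75*g^3 - 1.55*g^2 - 1.63*g - 2.42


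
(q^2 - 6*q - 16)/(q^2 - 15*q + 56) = (q + 2)/(q - 7)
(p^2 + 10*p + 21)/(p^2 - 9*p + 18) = (p^2 + 10*p + 21)/(p^2 - 9*p + 18)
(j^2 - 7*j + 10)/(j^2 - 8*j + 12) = (j - 5)/(j - 6)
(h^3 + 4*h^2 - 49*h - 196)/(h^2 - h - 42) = (h^2 + 11*h + 28)/(h + 6)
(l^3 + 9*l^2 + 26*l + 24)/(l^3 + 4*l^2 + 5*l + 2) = (l^2 + 7*l + 12)/(l^2 + 2*l + 1)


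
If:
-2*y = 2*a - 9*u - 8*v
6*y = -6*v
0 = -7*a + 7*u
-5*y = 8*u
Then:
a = 0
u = 0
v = 0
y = 0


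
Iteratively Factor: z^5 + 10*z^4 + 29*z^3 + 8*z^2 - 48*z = (z)*(z^4 + 10*z^3 + 29*z^2 + 8*z - 48) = z*(z - 1)*(z^3 + 11*z^2 + 40*z + 48) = z*(z - 1)*(z + 4)*(z^2 + 7*z + 12) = z*(z - 1)*(z + 4)^2*(z + 3)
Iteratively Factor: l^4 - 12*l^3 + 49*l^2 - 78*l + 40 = (l - 5)*(l^3 - 7*l^2 + 14*l - 8) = (l - 5)*(l - 2)*(l^2 - 5*l + 4) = (l - 5)*(l - 2)*(l - 1)*(l - 4)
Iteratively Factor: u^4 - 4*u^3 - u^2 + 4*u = (u - 4)*(u^3 - u) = (u - 4)*(u + 1)*(u^2 - u) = (u - 4)*(u - 1)*(u + 1)*(u)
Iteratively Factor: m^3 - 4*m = (m)*(m^2 - 4) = m*(m - 2)*(m + 2)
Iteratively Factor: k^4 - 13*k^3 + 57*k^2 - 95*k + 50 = (k - 5)*(k^3 - 8*k^2 + 17*k - 10) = (k - 5)*(k - 2)*(k^2 - 6*k + 5) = (k - 5)^2*(k - 2)*(k - 1)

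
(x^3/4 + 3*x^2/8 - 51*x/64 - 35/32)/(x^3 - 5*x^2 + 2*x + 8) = (16*x^3 + 24*x^2 - 51*x - 70)/(64*(x^3 - 5*x^2 + 2*x + 8))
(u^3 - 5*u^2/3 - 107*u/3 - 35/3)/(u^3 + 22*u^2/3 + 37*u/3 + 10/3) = (u - 7)/(u + 2)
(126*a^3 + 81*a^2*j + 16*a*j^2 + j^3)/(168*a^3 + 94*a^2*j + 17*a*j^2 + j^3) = (3*a + j)/(4*a + j)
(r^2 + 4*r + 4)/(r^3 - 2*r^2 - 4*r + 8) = (r + 2)/(r^2 - 4*r + 4)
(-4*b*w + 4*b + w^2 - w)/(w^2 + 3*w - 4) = (-4*b + w)/(w + 4)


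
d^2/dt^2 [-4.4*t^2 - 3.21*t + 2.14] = -8.80000000000000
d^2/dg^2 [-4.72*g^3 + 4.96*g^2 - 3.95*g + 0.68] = 9.92 - 28.32*g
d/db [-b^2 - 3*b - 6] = -2*b - 3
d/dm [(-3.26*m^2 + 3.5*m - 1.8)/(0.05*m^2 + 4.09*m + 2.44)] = (-13.5084*m^2 - 15.7288*m + 15.902)/(0.0025*m^4 + 0.409*m^3 + 16.9721*m^2 + 19.9592*m + 5.9536)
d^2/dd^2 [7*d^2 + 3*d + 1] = 14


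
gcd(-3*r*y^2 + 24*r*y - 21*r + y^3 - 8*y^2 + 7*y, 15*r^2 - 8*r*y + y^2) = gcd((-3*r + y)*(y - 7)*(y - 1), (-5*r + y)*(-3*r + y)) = -3*r + y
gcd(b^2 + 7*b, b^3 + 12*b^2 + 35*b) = b^2 + 7*b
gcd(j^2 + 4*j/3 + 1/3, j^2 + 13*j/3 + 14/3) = 1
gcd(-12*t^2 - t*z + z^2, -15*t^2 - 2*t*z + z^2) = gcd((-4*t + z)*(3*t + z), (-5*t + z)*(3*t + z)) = 3*t + z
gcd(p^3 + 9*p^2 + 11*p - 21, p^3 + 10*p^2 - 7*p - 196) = p + 7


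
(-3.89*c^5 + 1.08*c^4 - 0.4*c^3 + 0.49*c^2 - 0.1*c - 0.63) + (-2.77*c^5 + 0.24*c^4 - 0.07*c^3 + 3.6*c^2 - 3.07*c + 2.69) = -6.66*c^5 + 1.32*c^4 - 0.47*c^3 + 4.09*c^2 - 3.17*c + 2.06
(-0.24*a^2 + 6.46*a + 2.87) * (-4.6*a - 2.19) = 1.104*a^3 - 29.1904*a^2 - 27.3494*a - 6.2853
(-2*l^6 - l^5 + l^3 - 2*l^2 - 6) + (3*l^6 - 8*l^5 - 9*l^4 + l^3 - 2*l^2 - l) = l^6 - 9*l^5 - 9*l^4 + 2*l^3 - 4*l^2 - l - 6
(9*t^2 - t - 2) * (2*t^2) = 18*t^4 - 2*t^3 - 4*t^2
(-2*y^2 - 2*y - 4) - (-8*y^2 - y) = 6*y^2 - y - 4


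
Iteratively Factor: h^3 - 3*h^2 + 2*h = (h)*(h^2 - 3*h + 2) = h*(h - 2)*(h - 1)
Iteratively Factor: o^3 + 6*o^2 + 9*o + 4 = (o + 1)*(o^2 + 5*o + 4) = (o + 1)*(o + 4)*(o + 1)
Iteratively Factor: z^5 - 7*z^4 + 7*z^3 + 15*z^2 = (z - 5)*(z^4 - 2*z^3 - 3*z^2) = (z - 5)*(z - 3)*(z^3 + z^2) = (z - 5)*(z - 3)*(z + 1)*(z^2) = z*(z - 5)*(z - 3)*(z + 1)*(z)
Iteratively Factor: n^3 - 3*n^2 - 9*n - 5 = (n - 5)*(n^2 + 2*n + 1) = (n - 5)*(n + 1)*(n + 1)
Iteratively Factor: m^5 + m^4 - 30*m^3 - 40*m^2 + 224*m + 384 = (m + 4)*(m^4 - 3*m^3 - 18*m^2 + 32*m + 96) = (m - 4)*(m + 4)*(m^3 + m^2 - 14*m - 24) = (m - 4)*(m + 3)*(m + 4)*(m^2 - 2*m - 8) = (m - 4)^2*(m + 3)*(m + 4)*(m + 2)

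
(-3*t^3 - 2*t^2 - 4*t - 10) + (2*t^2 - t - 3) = -3*t^3 - 5*t - 13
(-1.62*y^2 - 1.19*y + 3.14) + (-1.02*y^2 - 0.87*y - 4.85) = -2.64*y^2 - 2.06*y - 1.71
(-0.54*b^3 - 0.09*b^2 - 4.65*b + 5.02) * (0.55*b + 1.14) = -0.297*b^4 - 0.6651*b^3 - 2.6601*b^2 - 2.54*b + 5.7228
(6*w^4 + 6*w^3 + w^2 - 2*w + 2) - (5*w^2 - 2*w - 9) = 6*w^4 + 6*w^3 - 4*w^2 + 11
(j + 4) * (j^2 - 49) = j^3 + 4*j^2 - 49*j - 196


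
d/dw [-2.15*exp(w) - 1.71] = -2.15*exp(w)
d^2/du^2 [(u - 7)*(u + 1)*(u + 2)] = 6*u - 8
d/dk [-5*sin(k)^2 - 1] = -5*sin(2*k)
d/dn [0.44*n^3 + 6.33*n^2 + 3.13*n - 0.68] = 1.32*n^2 + 12.66*n + 3.13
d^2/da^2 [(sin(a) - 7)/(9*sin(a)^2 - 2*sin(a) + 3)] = (-81*sin(a)^5 + 2250*sin(a)^4 - 54*sin(a)^3 - 4136*sin(a)^2 + 627*sin(a) + 334)/(9*sin(a)^2 - 2*sin(a) + 3)^3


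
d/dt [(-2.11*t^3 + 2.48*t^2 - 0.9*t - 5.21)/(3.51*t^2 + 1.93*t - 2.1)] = (-7.4061*t^4 - 8.1446*t^3 + 21.2384*t^2 + 26.1582*t + 11.9453)/(12.3201*t^4 + 13.5486*t^3 - 11.0171*t^2 - 8.106*t + 4.41)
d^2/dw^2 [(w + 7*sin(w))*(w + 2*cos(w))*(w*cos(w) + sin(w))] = -w^3*cos(w) - 7*w^2*sin(w) - 14*w^2*sin(2*w) - 4*w^2*cos(2*w) - 7*w*sin(w)/2 - 12*w*sin(2*w) - 63*w*sin(3*w)/2 + 10*w*cos(w) + 42*w*cos(2*w) + 2*sin(w) + 21*sin(2*w) + 7*cos(w)/2 + 6*cos(2*w) + 105*cos(3*w)/2 + 2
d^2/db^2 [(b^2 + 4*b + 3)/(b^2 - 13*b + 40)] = 2*(17*b^3 - 111*b^2 - 597*b + 4067)/(b^6 - 39*b^5 + 627*b^4 - 5317*b^3 + 25080*b^2 - 62400*b + 64000)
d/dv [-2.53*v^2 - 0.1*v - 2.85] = -5.06*v - 0.1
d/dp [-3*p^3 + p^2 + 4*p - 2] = -9*p^2 + 2*p + 4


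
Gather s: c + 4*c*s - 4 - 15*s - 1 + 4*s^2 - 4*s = c + 4*s^2 + s*(4*c - 19) - 5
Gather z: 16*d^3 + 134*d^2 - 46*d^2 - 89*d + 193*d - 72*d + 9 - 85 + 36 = 16*d^3 + 88*d^2 + 32*d - 40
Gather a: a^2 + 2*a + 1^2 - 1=a^2 + 2*a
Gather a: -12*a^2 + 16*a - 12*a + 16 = -12*a^2 + 4*a + 16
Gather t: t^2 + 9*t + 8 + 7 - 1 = t^2 + 9*t + 14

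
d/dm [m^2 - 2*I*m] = 2*m - 2*I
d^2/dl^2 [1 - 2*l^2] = -4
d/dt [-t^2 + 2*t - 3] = 2 - 2*t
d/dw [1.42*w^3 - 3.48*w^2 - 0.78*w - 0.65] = 4.26*w^2 - 6.96*w - 0.78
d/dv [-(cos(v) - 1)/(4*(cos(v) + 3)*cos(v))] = (-sin(v) + 3*sin(v)/cos(v)^2 + 2*tan(v))/(4*(cos(v) + 3)^2)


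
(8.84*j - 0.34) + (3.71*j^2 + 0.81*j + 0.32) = 3.71*j^2 + 9.65*j - 0.02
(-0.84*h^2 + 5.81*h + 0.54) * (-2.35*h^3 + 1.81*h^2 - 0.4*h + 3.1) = 1.974*h^5 - 15.1739*h^4 + 9.5831*h^3 - 3.9506*h^2 + 17.795*h + 1.674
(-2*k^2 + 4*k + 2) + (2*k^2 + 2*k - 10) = 6*k - 8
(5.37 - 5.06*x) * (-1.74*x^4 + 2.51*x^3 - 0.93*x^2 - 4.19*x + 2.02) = 8.8044*x^5 - 22.0444*x^4 + 18.1845*x^3 + 16.2073*x^2 - 32.7215*x + 10.8474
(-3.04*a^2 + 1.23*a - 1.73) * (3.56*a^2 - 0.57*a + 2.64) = -10.8224*a^4 + 6.1116*a^3 - 14.8855*a^2 + 4.2333*a - 4.5672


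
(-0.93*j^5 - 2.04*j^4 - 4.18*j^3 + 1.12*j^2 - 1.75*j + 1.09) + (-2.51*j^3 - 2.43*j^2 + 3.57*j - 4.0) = -0.93*j^5 - 2.04*j^4 - 6.69*j^3 - 1.31*j^2 + 1.82*j - 2.91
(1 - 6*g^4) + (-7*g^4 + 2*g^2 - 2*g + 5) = -13*g^4 + 2*g^2 - 2*g + 6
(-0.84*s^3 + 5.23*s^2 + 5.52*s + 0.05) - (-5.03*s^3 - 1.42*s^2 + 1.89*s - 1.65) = 4.19*s^3 + 6.65*s^2 + 3.63*s + 1.7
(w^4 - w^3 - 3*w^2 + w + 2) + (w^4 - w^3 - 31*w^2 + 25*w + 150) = 2*w^4 - 2*w^3 - 34*w^2 + 26*w + 152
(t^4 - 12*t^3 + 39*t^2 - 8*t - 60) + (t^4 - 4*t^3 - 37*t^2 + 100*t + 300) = 2*t^4 - 16*t^3 + 2*t^2 + 92*t + 240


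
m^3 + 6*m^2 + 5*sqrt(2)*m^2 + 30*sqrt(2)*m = m*(m + 6)*(m + 5*sqrt(2))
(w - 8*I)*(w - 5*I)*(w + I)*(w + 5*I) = w^4 - 7*I*w^3 + 33*w^2 - 175*I*w + 200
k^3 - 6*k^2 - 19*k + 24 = (k - 8)*(k - 1)*(k + 3)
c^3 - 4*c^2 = c^2*(c - 4)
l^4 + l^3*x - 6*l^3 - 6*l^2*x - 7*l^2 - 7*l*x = l*(l - 7)*(l + 1)*(l + x)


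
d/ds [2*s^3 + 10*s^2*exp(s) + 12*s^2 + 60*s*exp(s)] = 10*s^2*exp(s) + 6*s^2 + 80*s*exp(s) + 24*s + 60*exp(s)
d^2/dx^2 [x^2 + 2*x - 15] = 2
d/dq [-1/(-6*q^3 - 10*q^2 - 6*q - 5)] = 2*(-9*q^2 - 10*q - 3)/(6*q^3 + 10*q^2 + 6*q + 5)^2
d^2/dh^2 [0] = 0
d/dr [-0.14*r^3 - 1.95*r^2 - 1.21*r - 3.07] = -0.42*r^2 - 3.9*r - 1.21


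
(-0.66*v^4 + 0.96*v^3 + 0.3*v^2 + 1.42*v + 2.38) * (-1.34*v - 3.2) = 0.8844*v^5 + 0.8256*v^4 - 3.474*v^3 - 2.8628*v^2 - 7.7332*v - 7.616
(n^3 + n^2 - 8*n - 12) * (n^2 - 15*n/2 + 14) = n^5 - 13*n^4/2 - 3*n^3/2 + 62*n^2 - 22*n - 168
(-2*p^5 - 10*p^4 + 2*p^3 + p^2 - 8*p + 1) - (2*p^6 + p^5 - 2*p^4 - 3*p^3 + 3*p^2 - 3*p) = -2*p^6 - 3*p^5 - 8*p^4 + 5*p^3 - 2*p^2 - 5*p + 1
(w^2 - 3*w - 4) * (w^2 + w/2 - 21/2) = w^4 - 5*w^3/2 - 16*w^2 + 59*w/2 + 42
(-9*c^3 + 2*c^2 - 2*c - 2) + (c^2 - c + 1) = -9*c^3 + 3*c^2 - 3*c - 1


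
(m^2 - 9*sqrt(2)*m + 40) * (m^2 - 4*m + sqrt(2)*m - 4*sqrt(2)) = m^4 - 8*sqrt(2)*m^3 - 4*m^3 + 22*m^2 + 32*sqrt(2)*m^2 - 88*m + 40*sqrt(2)*m - 160*sqrt(2)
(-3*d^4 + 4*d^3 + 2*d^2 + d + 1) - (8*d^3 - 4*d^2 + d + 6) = -3*d^4 - 4*d^3 + 6*d^2 - 5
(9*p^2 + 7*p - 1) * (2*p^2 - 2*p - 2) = 18*p^4 - 4*p^3 - 34*p^2 - 12*p + 2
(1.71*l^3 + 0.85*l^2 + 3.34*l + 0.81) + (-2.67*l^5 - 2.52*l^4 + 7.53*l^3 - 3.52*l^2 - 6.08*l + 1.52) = -2.67*l^5 - 2.52*l^4 + 9.24*l^3 - 2.67*l^2 - 2.74*l + 2.33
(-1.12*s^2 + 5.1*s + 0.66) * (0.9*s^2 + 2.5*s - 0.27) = -1.008*s^4 + 1.79*s^3 + 13.6464*s^2 + 0.273*s - 0.1782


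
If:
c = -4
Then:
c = -4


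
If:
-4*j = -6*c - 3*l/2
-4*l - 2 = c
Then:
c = -4*l - 2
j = -45*l/8 - 3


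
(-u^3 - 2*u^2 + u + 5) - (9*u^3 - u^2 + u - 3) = -10*u^3 - u^2 + 8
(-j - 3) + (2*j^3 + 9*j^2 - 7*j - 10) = 2*j^3 + 9*j^2 - 8*j - 13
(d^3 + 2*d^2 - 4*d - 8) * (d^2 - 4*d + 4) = d^5 - 2*d^4 - 8*d^3 + 16*d^2 + 16*d - 32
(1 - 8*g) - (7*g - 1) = 2 - 15*g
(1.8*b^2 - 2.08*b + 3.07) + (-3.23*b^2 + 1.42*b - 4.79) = -1.43*b^2 - 0.66*b - 1.72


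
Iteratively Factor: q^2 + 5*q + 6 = (q + 2)*(q + 3)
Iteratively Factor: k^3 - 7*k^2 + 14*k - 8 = (k - 2)*(k^2 - 5*k + 4) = (k - 4)*(k - 2)*(k - 1)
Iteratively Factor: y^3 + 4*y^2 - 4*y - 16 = (y + 2)*(y^2 + 2*y - 8) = (y + 2)*(y + 4)*(y - 2)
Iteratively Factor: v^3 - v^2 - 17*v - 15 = (v + 1)*(v^2 - 2*v - 15) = (v - 5)*(v + 1)*(v + 3)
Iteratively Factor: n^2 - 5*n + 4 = (n - 1)*(n - 4)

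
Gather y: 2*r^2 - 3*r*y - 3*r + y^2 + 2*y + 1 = 2*r^2 - 3*r + y^2 + y*(2 - 3*r) + 1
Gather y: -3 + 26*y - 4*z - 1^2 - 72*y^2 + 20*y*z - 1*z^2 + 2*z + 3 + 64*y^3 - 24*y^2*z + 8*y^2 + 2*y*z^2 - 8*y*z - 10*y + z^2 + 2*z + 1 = 64*y^3 + y^2*(-24*z - 64) + y*(2*z^2 + 12*z + 16)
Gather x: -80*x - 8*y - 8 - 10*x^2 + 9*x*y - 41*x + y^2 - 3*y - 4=-10*x^2 + x*(9*y - 121) + y^2 - 11*y - 12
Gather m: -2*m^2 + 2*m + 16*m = -2*m^2 + 18*m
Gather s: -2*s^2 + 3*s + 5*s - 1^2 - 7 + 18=-2*s^2 + 8*s + 10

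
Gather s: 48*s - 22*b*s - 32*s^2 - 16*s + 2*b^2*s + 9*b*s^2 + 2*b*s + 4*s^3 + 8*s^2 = 4*s^3 + s^2*(9*b - 24) + s*(2*b^2 - 20*b + 32)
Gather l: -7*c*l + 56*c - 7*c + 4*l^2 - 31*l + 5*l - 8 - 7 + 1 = 49*c + 4*l^2 + l*(-7*c - 26) - 14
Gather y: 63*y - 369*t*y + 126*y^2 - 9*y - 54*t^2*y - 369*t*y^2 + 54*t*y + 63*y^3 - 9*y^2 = 63*y^3 + y^2*(117 - 369*t) + y*(-54*t^2 - 315*t + 54)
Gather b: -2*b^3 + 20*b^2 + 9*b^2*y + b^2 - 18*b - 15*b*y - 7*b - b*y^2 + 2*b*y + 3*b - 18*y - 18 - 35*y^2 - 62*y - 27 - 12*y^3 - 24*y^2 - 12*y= -2*b^3 + b^2*(9*y + 21) + b*(-y^2 - 13*y - 22) - 12*y^3 - 59*y^2 - 92*y - 45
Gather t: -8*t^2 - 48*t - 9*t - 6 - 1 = -8*t^2 - 57*t - 7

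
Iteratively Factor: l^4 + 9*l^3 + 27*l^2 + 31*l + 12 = (l + 3)*(l^3 + 6*l^2 + 9*l + 4) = (l + 1)*(l + 3)*(l^2 + 5*l + 4) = (l + 1)^2*(l + 3)*(l + 4)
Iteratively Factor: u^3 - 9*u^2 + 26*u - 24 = (u - 4)*(u^2 - 5*u + 6) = (u - 4)*(u - 2)*(u - 3)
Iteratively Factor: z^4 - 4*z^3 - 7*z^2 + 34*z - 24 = (z - 2)*(z^3 - 2*z^2 - 11*z + 12) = (z - 2)*(z + 3)*(z^2 - 5*z + 4) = (z - 4)*(z - 2)*(z + 3)*(z - 1)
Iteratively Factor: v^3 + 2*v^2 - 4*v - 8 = (v - 2)*(v^2 + 4*v + 4) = (v - 2)*(v + 2)*(v + 2)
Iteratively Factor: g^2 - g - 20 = (g - 5)*(g + 4)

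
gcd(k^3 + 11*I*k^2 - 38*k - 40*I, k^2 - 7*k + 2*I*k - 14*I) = k + 2*I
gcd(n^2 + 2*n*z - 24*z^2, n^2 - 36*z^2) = n + 6*z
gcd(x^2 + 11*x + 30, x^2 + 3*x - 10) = x + 5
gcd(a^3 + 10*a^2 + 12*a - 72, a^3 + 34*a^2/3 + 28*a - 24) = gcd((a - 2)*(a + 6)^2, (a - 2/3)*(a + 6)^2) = a^2 + 12*a + 36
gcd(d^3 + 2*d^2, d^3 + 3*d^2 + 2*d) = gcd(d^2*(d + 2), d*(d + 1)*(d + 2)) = d^2 + 2*d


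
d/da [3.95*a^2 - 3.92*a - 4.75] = 7.9*a - 3.92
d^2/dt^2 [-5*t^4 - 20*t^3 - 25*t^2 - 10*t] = -60*t^2 - 120*t - 50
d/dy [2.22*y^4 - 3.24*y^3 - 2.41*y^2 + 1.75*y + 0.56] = 8.88*y^3 - 9.72*y^2 - 4.82*y + 1.75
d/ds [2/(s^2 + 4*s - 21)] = 4*(-s - 2)/(s^2 + 4*s - 21)^2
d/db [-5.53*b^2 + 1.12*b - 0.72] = 1.12 - 11.06*b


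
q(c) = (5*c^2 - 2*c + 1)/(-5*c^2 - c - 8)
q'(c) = (10*c - 2)/(-5*c^2 - c - 8) + (10*c + 1)*(5*c^2 - 2*c + 1)/(-5*c^2 - c - 8)^2 = (-15*c^2 - 70*c + 17)/(25*c^4 + 10*c^3 + 81*c^2 + 16*c + 64)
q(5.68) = -0.86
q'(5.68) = -0.03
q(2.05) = -0.58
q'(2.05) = -0.20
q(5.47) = -0.86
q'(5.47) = -0.03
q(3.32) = -0.74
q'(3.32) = -0.09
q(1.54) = -0.46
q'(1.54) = -0.28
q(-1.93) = -0.95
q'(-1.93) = 0.16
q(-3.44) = -1.05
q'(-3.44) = 0.02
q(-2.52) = -1.02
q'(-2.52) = 0.07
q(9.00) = -0.92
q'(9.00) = -0.01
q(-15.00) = -1.03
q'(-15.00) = 0.00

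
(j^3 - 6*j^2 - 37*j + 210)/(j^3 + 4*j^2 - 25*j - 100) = (j^2 - j - 42)/(j^2 + 9*j + 20)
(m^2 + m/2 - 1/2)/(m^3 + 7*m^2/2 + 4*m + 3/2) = (2*m - 1)/(2*m^2 + 5*m + 3)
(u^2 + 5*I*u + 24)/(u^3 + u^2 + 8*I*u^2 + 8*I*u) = (u - 3*I)/(u*(u + 1))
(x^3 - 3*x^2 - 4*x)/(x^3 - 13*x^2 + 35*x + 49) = x*(x - 4)/(x^2 - 14*x + 49)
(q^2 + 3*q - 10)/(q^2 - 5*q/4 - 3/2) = 4*(q + 5)/(4*q + 3)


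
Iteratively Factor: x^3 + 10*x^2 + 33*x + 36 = (x + 4)*(x^2 + 6*x + 9) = (x + 3)*(x + 4)*(x + 3)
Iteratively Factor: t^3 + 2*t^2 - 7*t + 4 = (t + 4)*(t^2 - 2*t + 1) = (t - 1)*(t + 4)*(t - 1)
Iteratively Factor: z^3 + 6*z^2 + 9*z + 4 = (z + 4)*(z^2 + 2*z + 1) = (z + 1)*(z + 4)*(z + 1)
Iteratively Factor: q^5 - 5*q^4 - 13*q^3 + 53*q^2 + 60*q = (q - 4)*(q^4 - q^3 - 17*q^2 - 15*q) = q*(q - 4)*(q^3 - q^2 - 17*q - 15) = q*(q - 4)*(q + 1)*(q^2 - 2*q - 15) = q*(q - 4)*(q + 1)*(q + 3)*(q - 5)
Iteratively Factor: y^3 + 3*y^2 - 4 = (y - 1)*(y^2 + 4*y + 4) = (y - 1)*(y + 2)*(y + 2)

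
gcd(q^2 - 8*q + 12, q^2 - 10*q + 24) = q - 6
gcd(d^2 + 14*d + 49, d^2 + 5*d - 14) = d + 7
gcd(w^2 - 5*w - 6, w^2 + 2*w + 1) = w + 1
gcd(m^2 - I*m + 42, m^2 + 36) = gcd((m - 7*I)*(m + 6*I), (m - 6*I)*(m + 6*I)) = m + 6*I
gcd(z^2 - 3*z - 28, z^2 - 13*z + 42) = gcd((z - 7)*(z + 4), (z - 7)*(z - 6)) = z - 7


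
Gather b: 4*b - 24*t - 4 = 4*b - 24*t - 4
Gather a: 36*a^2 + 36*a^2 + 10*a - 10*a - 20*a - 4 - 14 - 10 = 72*a^2 - 20*a - 28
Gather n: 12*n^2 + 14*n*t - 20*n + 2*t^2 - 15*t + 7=12*n^2 + n*(14*t - 20) + 2*t^2 - 15*t + 7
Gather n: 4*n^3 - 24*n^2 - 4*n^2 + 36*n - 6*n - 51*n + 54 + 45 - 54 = 4*n^3 - 28*n^2 - 21*n + 45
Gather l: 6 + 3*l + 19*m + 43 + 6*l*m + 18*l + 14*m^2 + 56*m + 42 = l*(6*m + 21) + 14*m^2 + 75*m + 91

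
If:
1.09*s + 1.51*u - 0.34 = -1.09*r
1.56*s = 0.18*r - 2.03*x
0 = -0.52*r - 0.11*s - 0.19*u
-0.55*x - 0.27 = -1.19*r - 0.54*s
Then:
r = -0.08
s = 0.38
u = 0.01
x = -0.30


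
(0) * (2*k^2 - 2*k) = 0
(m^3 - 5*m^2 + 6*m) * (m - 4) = m^4 - 9*m^3 + 26*m^2 - 24*m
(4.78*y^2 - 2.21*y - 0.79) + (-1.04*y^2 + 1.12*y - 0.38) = 3.74*y^2 - 1.09*y - 1.17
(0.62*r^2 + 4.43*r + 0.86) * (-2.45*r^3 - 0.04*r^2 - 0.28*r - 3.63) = -1.519*r^5 - 10.8783*r^4 - 2.4578*r^3 - 3.5254*r^2 - 16.3217*r - 3.1218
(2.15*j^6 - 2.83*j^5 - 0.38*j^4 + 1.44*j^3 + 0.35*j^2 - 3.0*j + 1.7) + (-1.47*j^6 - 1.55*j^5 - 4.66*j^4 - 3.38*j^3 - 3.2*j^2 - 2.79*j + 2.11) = 0.68*j^6 - 4.38*j^5 - 5.04*j^4 - 1.94*j^3 - 2.85*j^2 - 5.79*j + 3.81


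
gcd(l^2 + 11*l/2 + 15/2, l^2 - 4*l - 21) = l + 3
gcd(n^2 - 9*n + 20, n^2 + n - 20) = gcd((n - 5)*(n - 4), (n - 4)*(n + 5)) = n - 4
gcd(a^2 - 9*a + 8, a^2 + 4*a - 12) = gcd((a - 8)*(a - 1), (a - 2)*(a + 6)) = 1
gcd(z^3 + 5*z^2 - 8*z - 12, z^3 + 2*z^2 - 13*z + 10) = z - 2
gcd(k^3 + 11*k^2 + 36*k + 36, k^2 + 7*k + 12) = k + 3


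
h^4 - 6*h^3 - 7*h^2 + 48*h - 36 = (h - 6)*(h - 2)*(h - 1)*(h + 3)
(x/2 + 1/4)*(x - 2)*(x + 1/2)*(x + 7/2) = x^4/2 + 5*x^3/4 - 21*x^2/8 - 53*x/16 - 7/8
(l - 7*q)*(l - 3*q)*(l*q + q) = l^3*q - 10*l^2*q^2 + l^2*q + 21*l*q^3 - 10*l*q^2 + 21*q^3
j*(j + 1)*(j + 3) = j^3 + 4*j^2 + 3*j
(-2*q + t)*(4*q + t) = -8*q^2 + 2*q*t + t^2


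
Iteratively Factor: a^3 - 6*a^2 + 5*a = (a - 1)*(a^2 - 5*a) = a*(a - 1)*(a - 5)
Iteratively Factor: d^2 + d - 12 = (d - 3)*(d + 4)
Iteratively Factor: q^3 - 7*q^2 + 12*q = (q)*(q^2 - 7*q + 12) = q*(q - 3)*(q - 4)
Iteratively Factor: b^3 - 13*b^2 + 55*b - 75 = (b - 3)*(b^2 - 10*b + 25) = (b - 5)*(b - 3)*(b - 5)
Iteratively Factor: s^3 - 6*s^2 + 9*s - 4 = (s - 1)*(s^2 - 5*s + 4) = (s - 1)^2*(s - 4)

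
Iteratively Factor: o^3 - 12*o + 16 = (o + 4)*(o^2 - 4*o + 4) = (o - 2)*(o + 4)*(o - 2)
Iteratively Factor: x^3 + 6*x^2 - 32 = (x + 4)*(x^2 + 2*x - 8) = (x - 2)*(x + 4)*(x + 4)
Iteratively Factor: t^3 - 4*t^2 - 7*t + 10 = (t - 1)*(t^2 - 3*t - 10) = (t - 1)*(t + 2)*(t - 5)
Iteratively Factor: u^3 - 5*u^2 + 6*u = (u)*(u^2 - 5*u + 6) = u*(u - 3)*(u - 2)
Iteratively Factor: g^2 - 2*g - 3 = (g + 1)*(g - 3)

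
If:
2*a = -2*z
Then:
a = -z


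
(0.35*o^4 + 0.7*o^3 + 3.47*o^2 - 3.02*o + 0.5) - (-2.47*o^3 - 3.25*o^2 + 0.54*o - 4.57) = 0.35*o^4 + 3.17*o^3 + 6.72*o^2 - 3.56*o + 5.07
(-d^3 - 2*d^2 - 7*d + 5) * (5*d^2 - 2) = -5*d^5 - 10*d^4 - 33*d^3 + 29*d^2 + 14*d - 10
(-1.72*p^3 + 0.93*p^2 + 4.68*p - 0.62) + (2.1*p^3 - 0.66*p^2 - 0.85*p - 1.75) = 0.38*p^3 + 0.27*p^2 + 3.83*p - 2.37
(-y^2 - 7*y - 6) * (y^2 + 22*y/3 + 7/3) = -y^4 - 43*y^3/3 - 179*y^2/3 - 181*y/3 - 14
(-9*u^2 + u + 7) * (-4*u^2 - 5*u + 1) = 36*u^4 + 41*u^3 - 42*u^2 - 34*u + 7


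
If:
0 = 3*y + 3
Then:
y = -1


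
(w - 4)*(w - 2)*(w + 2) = w^3 - 4*w^2 - 4*w + 16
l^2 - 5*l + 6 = (l - 3)*(l - 2)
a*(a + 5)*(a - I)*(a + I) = a^4 + 5*a^3 + a^2 + 5*a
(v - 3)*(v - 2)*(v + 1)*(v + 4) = v^4 - 15*v^2 + 10*v + 24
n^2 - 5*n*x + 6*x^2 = (n - 3*x)*(n - 2*x)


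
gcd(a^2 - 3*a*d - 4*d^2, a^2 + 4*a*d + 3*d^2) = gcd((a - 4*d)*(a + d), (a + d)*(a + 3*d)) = a + d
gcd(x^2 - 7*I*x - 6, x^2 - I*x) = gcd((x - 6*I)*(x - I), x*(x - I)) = x - I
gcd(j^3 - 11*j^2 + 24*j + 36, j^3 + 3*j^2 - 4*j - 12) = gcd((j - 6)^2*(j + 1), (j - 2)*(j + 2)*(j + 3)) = 1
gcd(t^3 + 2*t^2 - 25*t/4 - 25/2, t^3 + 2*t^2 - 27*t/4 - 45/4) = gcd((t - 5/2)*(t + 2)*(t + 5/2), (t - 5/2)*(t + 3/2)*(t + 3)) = t - 5/2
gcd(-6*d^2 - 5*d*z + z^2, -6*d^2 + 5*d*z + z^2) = 1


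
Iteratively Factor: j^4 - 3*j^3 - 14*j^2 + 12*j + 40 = (j + 2)*(j^3 - 5*j^2 - 4*j + 20) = (j - 5)*(j + 2)*(j^2 - 4) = (j - 5)*(j - 2)*(j + 2)*(j + 2)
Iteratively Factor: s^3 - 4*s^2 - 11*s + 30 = (s - 5)*(s^2 + s - 6) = (s - 5)*(s + 3)*(s - 2)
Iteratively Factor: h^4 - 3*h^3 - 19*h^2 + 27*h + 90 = (h + 2)*(h^3 - 5*h^2 - 9*h + 45) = (h + 2)*(h + 3)*(h^2 - 8*h + 15) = (h - 5)*(h + 2)*(h + 3)*(h - 3)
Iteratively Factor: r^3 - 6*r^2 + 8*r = (r - 4)*(r^2 - 2*r) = (r - 4)*(r - 2)*(r)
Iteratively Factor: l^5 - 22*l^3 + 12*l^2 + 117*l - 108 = (l + 4)*(l^4 - 4*l^3 - 6*l^2 + 36*l - 27) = (l - 1)*(l + 4)*(l^3 - 3*l^2 - 9*l + 27) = (l - 1)*(l + 3)*(l + 4)*(l^2 - 6*l + 9) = (l - 3)*(l - 1)*(l + 3)*(l + 4)*(l - 3)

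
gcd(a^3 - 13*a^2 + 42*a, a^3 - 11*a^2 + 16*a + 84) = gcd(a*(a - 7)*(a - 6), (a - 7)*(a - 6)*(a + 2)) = a^2 - 13*a + 42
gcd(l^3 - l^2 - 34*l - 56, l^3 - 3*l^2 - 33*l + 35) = l - 7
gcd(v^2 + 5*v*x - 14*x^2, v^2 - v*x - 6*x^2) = 1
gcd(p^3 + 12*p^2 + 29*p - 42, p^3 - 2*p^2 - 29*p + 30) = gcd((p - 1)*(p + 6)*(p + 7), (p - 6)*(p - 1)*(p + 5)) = p - 1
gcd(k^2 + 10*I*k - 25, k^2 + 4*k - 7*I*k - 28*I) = 1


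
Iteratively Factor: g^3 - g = (g + 1)*(g^2 - g) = (g - 1)*(g + 1)*(g)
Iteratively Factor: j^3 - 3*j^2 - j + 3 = (j + 1)*(j^2 - 4*j + 3) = (j - 3)*(j + 1)*(j - 1)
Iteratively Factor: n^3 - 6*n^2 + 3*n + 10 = (n - 2)*(n^2 - 4*n - 5) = (n - 5)*(n - 2)*(n + 1)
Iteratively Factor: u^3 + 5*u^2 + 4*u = (u)*(u^2 + 5*u + 4) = u*(u + 1)*(u + 4)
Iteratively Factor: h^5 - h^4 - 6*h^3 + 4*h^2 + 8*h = (h - 2)*(h^4 + h^3 - 4*h^2 - 4*h) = (h - 2)*(h + 1)*(h^3 - 4*h) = h*(h - 2)*(h + 1)*(h^2 - 4) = h*(h - 2)*(h + 1)*(h + 2)*(h - 2)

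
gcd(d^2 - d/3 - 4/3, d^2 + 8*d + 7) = d + 1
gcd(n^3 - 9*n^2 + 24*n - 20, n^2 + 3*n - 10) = n - 2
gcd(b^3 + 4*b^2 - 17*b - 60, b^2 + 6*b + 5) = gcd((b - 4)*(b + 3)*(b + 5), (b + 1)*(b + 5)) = b + 5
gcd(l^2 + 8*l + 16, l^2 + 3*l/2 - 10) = l + 4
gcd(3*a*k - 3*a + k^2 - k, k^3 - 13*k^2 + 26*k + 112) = 1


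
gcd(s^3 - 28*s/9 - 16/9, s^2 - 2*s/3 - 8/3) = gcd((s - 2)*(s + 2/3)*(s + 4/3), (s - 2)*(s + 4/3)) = s^2 - 2*s/3 - 8/3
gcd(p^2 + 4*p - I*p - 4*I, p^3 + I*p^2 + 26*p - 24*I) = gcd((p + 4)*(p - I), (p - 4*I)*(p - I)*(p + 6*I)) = p - I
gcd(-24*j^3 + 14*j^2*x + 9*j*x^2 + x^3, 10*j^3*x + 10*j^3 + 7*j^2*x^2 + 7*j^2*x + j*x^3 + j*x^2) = 1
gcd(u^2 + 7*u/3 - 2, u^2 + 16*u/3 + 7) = u + 3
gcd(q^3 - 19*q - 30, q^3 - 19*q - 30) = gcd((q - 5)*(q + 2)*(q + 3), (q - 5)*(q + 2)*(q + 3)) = q^3 - 19*q - 30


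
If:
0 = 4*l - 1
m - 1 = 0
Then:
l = 1/4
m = 1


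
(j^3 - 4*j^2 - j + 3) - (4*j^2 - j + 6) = j^3 - 8*j^2 - 3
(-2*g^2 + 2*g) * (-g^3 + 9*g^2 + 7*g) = 2*g^5 - 20*g^4 + 4*g^3 + 14*g^2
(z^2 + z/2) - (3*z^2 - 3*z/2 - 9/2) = -2*z^2 + 2*z + 9/2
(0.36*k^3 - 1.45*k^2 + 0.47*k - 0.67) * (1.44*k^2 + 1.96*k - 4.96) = 0.5184*k^5 - 1.3824*k^4 - 3.9508*k^3 + 7.1484*k^2 - 3.6444*k + 3.3232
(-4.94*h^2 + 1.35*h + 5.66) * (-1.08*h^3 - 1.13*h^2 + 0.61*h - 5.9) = 5.3352*h^5 + 4.1242*h^4 - 10.6517*h^3 + 23.5737*h^2 - 4.5124*h - 33.394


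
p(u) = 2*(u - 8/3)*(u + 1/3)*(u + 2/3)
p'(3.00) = 29.11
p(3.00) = 8.15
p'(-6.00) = 251.11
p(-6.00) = -523.85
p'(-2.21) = 39.15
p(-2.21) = -28.25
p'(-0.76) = 3.64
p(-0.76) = -0.27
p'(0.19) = -5.94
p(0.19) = -2.22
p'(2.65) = 19.58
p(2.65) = -0.33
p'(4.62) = 92.38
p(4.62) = 102.30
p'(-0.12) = -4.00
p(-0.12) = -0.65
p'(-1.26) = 13.04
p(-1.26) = -4.32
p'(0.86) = -6.18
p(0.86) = -6.58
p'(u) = 2*(u - 8/3)*(u + 1/3) + 2*(u - 8/3)*(u + 2/3) + 2*(u + 1/3)*(u + 2/3) = 6*u^2 - 20*u/3 - 44/9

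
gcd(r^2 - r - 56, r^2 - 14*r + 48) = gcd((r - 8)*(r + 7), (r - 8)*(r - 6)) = r - 8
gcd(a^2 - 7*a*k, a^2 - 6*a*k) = a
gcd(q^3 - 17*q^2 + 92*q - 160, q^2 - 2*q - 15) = q - 5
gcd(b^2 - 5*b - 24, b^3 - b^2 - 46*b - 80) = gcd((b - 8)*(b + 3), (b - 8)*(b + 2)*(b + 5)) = b - 8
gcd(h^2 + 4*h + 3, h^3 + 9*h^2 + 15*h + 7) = h + 1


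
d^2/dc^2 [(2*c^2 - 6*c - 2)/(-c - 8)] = -348/(c^3 + 24*c^2 + 192*c + 512)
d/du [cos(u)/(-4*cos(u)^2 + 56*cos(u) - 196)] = -(cos(u) + 7)*sin(u)/(4*(cos(u) - 7)^3)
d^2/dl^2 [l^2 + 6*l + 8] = 2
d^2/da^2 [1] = 0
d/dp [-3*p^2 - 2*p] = -6*p - 2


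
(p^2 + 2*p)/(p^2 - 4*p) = (p + 2)/(p - 4)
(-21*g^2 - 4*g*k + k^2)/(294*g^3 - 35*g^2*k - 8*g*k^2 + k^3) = (-3*g - k)/(42*g^2 + g*k - k^2)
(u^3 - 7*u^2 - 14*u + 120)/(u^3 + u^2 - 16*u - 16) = (u^2 - 11*u + 30)/(u^2 - 3*u - 4)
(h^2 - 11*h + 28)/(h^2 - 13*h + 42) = (h - 4)/(h - 6)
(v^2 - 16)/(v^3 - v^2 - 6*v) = (16 - v^2)/(v*(-v^2 + v + 6))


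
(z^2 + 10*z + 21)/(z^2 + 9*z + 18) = (z + 7)/(z + 6)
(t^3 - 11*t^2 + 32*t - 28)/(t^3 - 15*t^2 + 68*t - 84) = (t - 2)/(t - 6)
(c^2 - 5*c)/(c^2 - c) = (c - 5)/(c - 1)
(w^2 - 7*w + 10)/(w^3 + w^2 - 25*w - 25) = (w - 2)/(w^2 + 6*w + 5)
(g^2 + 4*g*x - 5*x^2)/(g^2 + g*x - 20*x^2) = (-g + x)/(-g + 4*x)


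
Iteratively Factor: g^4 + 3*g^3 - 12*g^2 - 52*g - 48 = (g + 2)*(g^3 + g^2 - 14*g - 24) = (g - 4)*(g + 2)*(g^2 + 5*g + 6) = (g - 4)*(g + 2)*(g + 3)*(g + 2)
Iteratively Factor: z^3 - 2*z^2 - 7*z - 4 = (z - 4)*(z^2 + 2*z + 1) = (z - 4)*(z + 1)*(z + 1)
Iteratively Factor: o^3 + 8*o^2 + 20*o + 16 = (o + 2)*(o^2 + 6*o + 8) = (o + 2)^2*(o + 4)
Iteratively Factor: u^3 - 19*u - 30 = (u + 2)*(u^2 - 2*u - 15) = (u + 2)*(u + 3)*(u - 5)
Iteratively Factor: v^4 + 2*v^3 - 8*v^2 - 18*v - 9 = (v + 1)*(v^3 + v^2 - 9*v - 9) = (v - 3)*(v + 1)*(v^2 + 4*v + 3) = (v - 3)*(v + 1)^2*(v + 3)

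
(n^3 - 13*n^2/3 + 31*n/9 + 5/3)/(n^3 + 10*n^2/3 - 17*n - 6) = (n - 5/3)/(n + 6)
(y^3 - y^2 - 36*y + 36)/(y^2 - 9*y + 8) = (y^2 - 36)/(y - 8)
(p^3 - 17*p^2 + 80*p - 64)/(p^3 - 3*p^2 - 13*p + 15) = (p^2 - 16*p + 64)/(p^2 - 2*p - 15)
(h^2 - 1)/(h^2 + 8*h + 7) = (h - 1)/(h + 7)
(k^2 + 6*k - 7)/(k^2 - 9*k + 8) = (k + 7)/(k - 8)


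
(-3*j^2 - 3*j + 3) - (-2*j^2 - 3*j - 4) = 7 - j^2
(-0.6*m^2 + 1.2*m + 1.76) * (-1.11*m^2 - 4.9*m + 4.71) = 0.666*m^4 + 1.608*m^3 - 10.6596*m^2 - 2.972*m + 8.2896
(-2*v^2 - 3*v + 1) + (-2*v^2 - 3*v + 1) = -4*v^2 - 6*v + 2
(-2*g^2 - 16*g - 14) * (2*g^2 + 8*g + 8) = -4*g^4 - 48*g^3 - 172*g^2 - 240*g - 112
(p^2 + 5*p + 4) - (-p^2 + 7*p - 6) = 2*p^2 - 2*p + 10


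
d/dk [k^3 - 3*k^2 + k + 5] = 3*k^2 - 6*k + 1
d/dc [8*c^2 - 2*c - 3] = 16*c - 2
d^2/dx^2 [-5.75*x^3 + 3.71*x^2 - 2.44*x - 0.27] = 7.42 - 34.5*x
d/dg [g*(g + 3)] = 2*g + 3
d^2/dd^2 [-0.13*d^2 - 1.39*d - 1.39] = -0.260000000000000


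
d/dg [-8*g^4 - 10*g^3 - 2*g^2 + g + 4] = -32*g^3 - 30*g^2 - 4*g + 1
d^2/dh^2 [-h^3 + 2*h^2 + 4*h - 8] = 4 - 6*h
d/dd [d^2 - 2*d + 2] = 2*d - 2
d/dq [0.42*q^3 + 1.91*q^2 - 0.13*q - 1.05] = 1.26*q^2 + 3.82*q - 0.13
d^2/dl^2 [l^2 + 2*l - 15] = 2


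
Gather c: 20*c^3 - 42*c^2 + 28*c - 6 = 20*c^3 - 42*c^2 + 28*c - 6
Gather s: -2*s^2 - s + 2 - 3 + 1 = -2*s^2 - s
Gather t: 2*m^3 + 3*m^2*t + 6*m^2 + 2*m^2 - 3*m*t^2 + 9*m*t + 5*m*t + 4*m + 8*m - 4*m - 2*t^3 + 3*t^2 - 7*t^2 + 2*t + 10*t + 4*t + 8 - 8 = 2*m^3 + 8*m^2 + 8*m - 2*t^3 + t^2*(-3*m - 4) + t*(3*m^2 + 14*m + 16)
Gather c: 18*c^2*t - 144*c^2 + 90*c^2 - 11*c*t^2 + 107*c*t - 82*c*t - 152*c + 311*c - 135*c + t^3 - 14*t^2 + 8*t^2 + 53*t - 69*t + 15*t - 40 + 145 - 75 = c^2*(18*t - 54) + c*(-11*t^2 + 25*t + 24) + t^3 - 6*t^2 - t + 30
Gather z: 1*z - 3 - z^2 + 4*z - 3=-z^2 + 5*z - 6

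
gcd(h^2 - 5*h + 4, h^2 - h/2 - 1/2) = h - 1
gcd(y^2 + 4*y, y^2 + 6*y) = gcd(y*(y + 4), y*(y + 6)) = y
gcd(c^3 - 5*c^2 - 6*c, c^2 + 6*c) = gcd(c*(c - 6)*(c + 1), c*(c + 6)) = c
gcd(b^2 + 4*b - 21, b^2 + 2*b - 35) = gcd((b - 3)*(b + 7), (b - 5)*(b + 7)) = b + 7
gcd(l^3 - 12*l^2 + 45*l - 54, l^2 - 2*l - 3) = l - 3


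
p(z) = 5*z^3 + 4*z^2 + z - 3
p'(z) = 15*z^2 + 8*z + 1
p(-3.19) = -127.79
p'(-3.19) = 128.12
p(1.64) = 31.45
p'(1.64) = 54.46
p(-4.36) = -345.73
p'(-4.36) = 251.26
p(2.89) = 153.99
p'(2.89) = 149.40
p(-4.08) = -280.08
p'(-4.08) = 218.06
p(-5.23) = -614.10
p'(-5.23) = 369.45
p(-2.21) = -39.64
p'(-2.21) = 56.58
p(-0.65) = -3.33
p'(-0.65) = 2.14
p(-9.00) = -3333.00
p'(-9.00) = 1144.00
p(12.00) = 9225.00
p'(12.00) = 2257.00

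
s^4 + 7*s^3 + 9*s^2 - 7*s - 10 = (s - 1)*(s + 1)*(s + 2)*(s + 5)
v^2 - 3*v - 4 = (v - 4)*(v + 1)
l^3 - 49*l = l*(l - 7)*(l + 7)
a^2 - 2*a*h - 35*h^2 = (a - 7*h)*(a + 5*h)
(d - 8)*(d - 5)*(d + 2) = d^3 - 11*d^2 + 14*d + 80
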